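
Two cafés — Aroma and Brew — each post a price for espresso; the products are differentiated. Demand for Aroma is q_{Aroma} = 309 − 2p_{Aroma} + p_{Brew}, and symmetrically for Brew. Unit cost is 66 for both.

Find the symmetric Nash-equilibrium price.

147

Aroma's profit: π = (p_{Aroma} − 66)(309 − 2p_{Aroma} + p_{Brew}).
∂π/∂p_{Aroma} = 441 − 4p_{Aroma} + p_{Brew} = 0 ⇒ p_{Aroma} = 110.25 + 0.25p_{Brew}.
By symmetry p_{Brew} = p_{Aroma}; substituting into the reaction function, 0.75p_{Aroma} = 110.25 and p_{Aroma} = 147.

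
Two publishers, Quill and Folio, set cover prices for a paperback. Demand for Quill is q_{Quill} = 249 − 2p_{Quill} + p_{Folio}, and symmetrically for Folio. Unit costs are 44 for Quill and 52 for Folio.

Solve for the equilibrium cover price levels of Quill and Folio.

113.4, 116.6

Quill's profit: π = (p_{Quill} − 44)(249 − 2p_{Quill} + p_{Folio}).
∂π/∂p_{Quill} = 337 − 4p_{Quill} + p_{Folio} = 0 ⇒ p_{Quill} = 84.25 + 0.25p_{Folio}.
Similarly p_{Folio} = 88.25 + 0.25p_{Quill}.
Solving the two reaction functions simultaneously: (1 − (0.25)(0.25))p_{Quill} = 84.25 + 0.25·88.25, so 0.9375p_{Quill} = 106.3125 and p_{Quill} = 113.4.
Then p_{Folio} = 88.25 + 0.25·113.4 = 116.6.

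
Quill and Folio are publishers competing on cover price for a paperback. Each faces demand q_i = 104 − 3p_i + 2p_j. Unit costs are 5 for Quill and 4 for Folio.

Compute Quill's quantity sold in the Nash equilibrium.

Quill's profit: π = (p_{Quill} − 5)(104 − 3p_{Quill} + 2p_{Folio}).
∂π/∂p_{Quill} = 119 − 6p_{Quill} + 2p_{Folio} = 0 ⇒ p_{Quill} = 119/6 + (1/3)p_{Folio}.
Similarly p_{Folio} = 58/3 + (1/3)p_{Quill}.
Solving the two reaction functions simultaneously: (1 − (1/3)(1/3))p_{Quill} = 119/6 + (1/3)·(58/3), so (8/9)p_{Quill} = 473/18 and p_{Quill} = 29.5625.
Then p_{Folio} = 58/3 + (1/3)·29.5625 = 29.1875.
q_{Quill} = 104 − 3·29.5625 + 2·29.1875 = 73.6875.

73.6875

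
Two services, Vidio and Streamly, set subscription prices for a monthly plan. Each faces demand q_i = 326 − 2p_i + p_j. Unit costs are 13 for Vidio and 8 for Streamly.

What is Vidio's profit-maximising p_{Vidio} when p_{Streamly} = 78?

Vidio's profit: π = (p_{Vidio} − 13)(326 − 2p_{Vidio} + p_{Streamly}).
∂π/∂p_{Vidio} = 352 − 4p_{Vidio} + p_{Streamly} = 0 ⇒ p_{Vidio} = 88 + 0.25p_{Streamly}.
At p_{Streamly} = 78: p_{Vidio} = 88 + 0.25·78 = 107.5.

107.5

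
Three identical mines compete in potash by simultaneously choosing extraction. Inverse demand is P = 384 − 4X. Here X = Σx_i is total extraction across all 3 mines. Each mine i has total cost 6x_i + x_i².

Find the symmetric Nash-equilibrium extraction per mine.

21

A representative mine's profit is π_i = x_i(384 − 4X) − 6x_i − x_i², with X = x_i + Σ_{j≠i} x_j.
First-order condition: 378 − 10x_i − 4Σ_{j≠i} x_j = 0.
In a symmetric equilibrium every mine chooses the same x, so Σ_{j≠i} x_j = 2x. The condition becomes 378 − 18x = 0, giving x = 378/18 = 21.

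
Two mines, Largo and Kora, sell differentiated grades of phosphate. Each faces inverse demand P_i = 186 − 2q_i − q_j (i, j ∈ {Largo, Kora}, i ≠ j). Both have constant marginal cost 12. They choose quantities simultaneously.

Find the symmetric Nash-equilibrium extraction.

Mine Largo's profit: π = q_{Largo}(186 − 2q_{Largo} − q_{Kora}) − 12q_{Largo}.
∂π/∂q_{Largo} = 174 − 4q_{Largo} − q_{Kora} = 0 ⇒ q_{Largo} = 43.5 − 0.25q_{Kora}.
By symmetry q_{Kora} = q_{Largo}; substituting into the reaction function, 1.25q_{Largo} = 43.5 and q_{Largo} = 34.8.

34.8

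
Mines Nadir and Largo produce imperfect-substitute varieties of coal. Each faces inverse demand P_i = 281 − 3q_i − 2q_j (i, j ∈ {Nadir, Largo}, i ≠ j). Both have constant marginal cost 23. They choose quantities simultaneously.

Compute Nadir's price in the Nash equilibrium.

119.75

Mine Nadir's profit: π = q_{Nadir}(281 − 3q_{Nadir} − 2q_{Largo}) − 23q_{Nadir}.
∂π/∂q_{Nadir} = 258 − 6q_{Nadir} − 2q_{Largo} = 0 ⇒ q_{Nadir} = 43 − (1/3)q_{Largo}.
Setting q_{Nadir} = q_{Largo} in the reaction function: q_{Nadir} = 43 − (1/3)q_{Nadir}, so q_{Nadir} = 43 / (4/3) = 32.25.
P_{Nadir} = 281 − 3·32.25 − 2·32.25 = 119.75.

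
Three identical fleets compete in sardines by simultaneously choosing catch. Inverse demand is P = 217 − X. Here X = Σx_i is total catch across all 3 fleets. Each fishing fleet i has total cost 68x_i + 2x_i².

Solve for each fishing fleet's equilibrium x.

A representative fishing fleet's profit is π_i = x_i(217 − X) − 68x_i − 2x_i², with X = x_i + Σ_{j≠i} x_j.
First-order condition: 149 − 6x_i − Σ_{j≠i} x_j = 0.
Imposing symmetry (x_j = x for all j) turns Σ_{j≠i} x_j into 2x, so 149 = 8x and x = 18.625.

18.625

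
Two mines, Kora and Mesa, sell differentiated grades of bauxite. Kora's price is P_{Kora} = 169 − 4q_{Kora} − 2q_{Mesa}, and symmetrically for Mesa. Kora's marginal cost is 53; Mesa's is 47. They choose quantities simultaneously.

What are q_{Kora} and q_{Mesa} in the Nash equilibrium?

11.4, 12.4

Mine Kora's profit: π = q_{Kora}(169 − 4q_{Kora} − 2q_{Mesa}) − 53q_{Kora}.
∂π/∂q_{Kora} = 116 − 8q_{Kora} − 2q_{Mesa} = 0 ⇒ q_{Kora} = 14.5 − 0.25q_{Mesa}.
Similarly q_{Mesa} = 15.25 − 0.25q_{Kora}.
Substituting the second reaction function into the first: q_{Kora} = 14.5 − 0.25(15.25 − 0.25q_{Kora}), which gives 0.9375q_{Kora} = 10.6875 ⇒ q_{Kora} = 11.4.
Then q_{Mesa} = 15.25 − 0.25·11.4 = 12.4.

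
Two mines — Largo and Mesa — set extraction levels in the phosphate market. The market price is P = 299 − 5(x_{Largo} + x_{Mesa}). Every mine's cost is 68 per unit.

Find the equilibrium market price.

145

Mine Largo's profit: π = x_{Largo}(299 − 5(x_{Largo} + x_{Mesa})) − 68x_{Largo}.
∂π/∂x_{Largo} = 231 − 10x_{Largo} − 5x_{Mesa} = 0, so x_{Largo} = 23.1 − 0.5x_{Mesa}.
By symmetry x_{Mesa} = x_{Largo}; substituting into the reaction function, 1.5x_{Largo} = 23.1 and x_{Largo} = 15.4.
Equilibrium price: P = 299 − 5·30.8 = 145.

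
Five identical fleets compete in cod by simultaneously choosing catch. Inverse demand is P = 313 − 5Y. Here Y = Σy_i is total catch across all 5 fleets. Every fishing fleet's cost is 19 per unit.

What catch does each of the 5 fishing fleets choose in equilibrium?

A representative fishing fleet's profit is π_i = y_i(313 − 5Y) − 19y_i, with Y = y_i + Σ_{j≠i} y_j.
First-order condition: 294 − 10y_i − 5Σ_{j≠i} y_j = 0.
In a symmetric equilibrium every fishing fleet chooses the same y, so Σ_{j≠i} y_j = 4y. The condition becomes 294 − 30y = 0, giving y = 294/30 = 9.8.

9.8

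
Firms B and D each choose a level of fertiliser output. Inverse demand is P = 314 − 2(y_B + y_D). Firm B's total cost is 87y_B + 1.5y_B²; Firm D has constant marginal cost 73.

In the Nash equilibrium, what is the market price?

Firm B's profit: π = y_B(314 − 2(y_B + y_D)) − 87y_B − 1.5y_B².
∂π/∂y_B = 227 − 7y_B − 2y_D = 0, so y_B = 227/7 − (2/7)y_D.
For D: ∂π/∂y_D = 241 − 4y_D − 2y_B = 0 ⇒ y_D = 60.25 − 0.5y_B.
Substituting the second reaction function into the first: y_B = 227/7 − (2/7)(60.25 − 0.5y_B), which gives (6/7)y_B = 213/14 ⇒ y_B = 17.75.
Then y_D = 60.25 − 0.5·17.75 = 51.375.
Equilibrium price: P = 314 − 2·69.125 = 175.75.

175.75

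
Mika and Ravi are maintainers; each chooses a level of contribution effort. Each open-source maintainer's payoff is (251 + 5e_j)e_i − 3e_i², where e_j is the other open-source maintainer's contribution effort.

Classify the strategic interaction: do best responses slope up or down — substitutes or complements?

Mika's payoff is (251 + 5e_R)e_M − 3e_M².
∂π/∂e_M = 251 + 5e_R − 6e_M = 0, so e_M = 251/6 + (5/6)e_R.
The best-response slope de_M/de_R = 5/6 > 0: the reaction function is upward-sloping, so the choices are strategic complements.

strategic complements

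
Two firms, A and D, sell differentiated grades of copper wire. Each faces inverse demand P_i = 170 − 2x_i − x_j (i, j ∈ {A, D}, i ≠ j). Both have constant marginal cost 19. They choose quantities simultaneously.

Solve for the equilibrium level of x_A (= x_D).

30.2

Firm A's profit: π = x_A(170 − 2x_A − x_D) − 19x_A.
∂π/∂x_A = 151 − 4x_A − x_D = 0 ⇒ x_A = 37.75 − 0.25x_D.
By symmetry x_D = x_A; substituting into the reaction function, 1.25x_A = 37.75 and x_A = 30.2.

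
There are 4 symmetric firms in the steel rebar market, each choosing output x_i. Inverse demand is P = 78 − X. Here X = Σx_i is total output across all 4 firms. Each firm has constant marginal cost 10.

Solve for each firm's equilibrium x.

A representative firm's profit is π_i = x_i(78 − X) − 10x_i, with X = x_i + Σ_{j≠i} x_j.
First-order condition: 68 − 2x_i − Σ_{j≠i} x_j = 0.
With identical firms, set every x_j = x: then 68 − 2x − 3x = 0, i.e. x = 68/5 = 13.6.

13.6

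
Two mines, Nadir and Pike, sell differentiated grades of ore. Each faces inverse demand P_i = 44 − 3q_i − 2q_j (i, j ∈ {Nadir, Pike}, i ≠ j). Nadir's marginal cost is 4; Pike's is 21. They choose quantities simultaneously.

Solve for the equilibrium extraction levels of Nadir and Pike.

6.0625, 1.8125

Mine Nadir's profit: π = q_{Nadir}(44 − 3q_{Nadir} − 2q_{Pike}) − 4q_{Nadir}.
∂π/∂q_{Nadir} = 40 − 6q_{Nadir} − 2q_{Pike} = 0 ⇒ q_{Nadir} = 20/3 − (1/3)q_{Pike}.
Similarly q_{Pike} = 23/6 − (1/3)q_{Nadir}.
Substituting the second reaction function into the first: q_{Nadir} = 20/3 − (1/3)(23/6 − (1/3)q_{Nadir}), which gives (8/9)q_{Nadir} = 97/18 ⇒ q_{Nadir} = 6.0625.
Then q_{Pike} = 23/6 − (1/3)·6.0625 = 1.8125.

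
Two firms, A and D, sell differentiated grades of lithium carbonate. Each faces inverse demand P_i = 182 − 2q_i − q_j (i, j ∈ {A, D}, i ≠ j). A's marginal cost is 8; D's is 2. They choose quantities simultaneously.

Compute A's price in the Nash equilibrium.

Firm A's profit: π = q_A(182 − 2q_A − q_D) − 8q_A.
∂π/∂q_A = 174 − 4q_A − q_D = 0 ⇒ q_A = 43.5 − 0.25q_D.
Similarly q_D = 45 − 0.25q_A.
Substituting the second reaction function into the first: q_A = 43.5 − 0.25(45 − 0.25q_A), which gives 0.9375q_A = 32.25 ⇒ q_A = 34.4.
Then q_D = 45 − 0.25·34.4 = 36.4.
P_A = 182 − 2·34.4 − 36.4 = 76.8.

76.8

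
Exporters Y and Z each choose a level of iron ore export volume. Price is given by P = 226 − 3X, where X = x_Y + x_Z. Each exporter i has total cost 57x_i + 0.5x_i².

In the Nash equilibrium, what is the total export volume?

33.8

Exporter Y's profit: π = x_Y(226 − 3(x_Y + x_Z)) − 57x_Y − 0.5x_Y².
∂π/∂x_Y = 169 − 7x_Y − 3x_Z = 0, so x_Y = 169/7 − (3/7)x_Z.
By symmetry x_Z = x_Y; substituting into the reaction function, (10/7)x_Y = 169/7 and x_Y = 16.9.
Total export volume: 16.9 + 16.9 = 33.8.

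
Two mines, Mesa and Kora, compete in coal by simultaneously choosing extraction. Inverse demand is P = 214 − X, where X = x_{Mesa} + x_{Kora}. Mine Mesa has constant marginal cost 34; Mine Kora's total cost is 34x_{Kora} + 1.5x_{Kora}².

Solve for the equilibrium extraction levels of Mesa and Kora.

Mine Mesa's profit: π = x_{Mesa}(214 − (x_{Mesa} + x_{Kora})) − 34x_{Mesa}.
∂π/∂x_{Mesa} = 180 − 2x_{Mesa} − x_{Kora} = 0, so x_{Mesa} = 90 − 0.5x_{Kora}.
For Kora: ∂π/∂x_{Kora} = 180 − 5x_{Kora} − x_{Mesa} = 0 ⇒ x_{Kora} = 36 − 0.2x_{Mesa}.
Plugging x_{Kora} into Mesa's best response: x_{Mesa} = 90 − 0.5(36 − 0.2x_{Mesa}) ⇒ 0.9x_{Mesa} = 72, so x_{Mesa} = 80.
Then x_{Kora} = 36 − 0.2·80 = 20.

80, 20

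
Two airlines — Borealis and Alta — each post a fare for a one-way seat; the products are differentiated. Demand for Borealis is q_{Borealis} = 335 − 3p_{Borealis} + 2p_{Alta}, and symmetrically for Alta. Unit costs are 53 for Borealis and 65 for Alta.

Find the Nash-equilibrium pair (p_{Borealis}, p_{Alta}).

125.75, 130.25

Borealis's profit: π = (p_{Borealis} − 53)(335 − 3p_{Borealis} + 2p_{Alta}).
∂π/∂p_{Borealis} = 494 − 6p_{Borealis} + 2p_{Alta} = 0 ⇒ p_{Borealis} = 247/3 + (1/3)p_{Alta}.
Similarly p_{Alta} = 265/3 + (1/3)p_{Borealis}.
Substituting the second reaction function into the first: p_{Borealis} = 247/3 + (1/3)(265/3 + (1/3)p_{Borealis}), which gives (8/9)p_{Borealis} = 1006/9 ⇒ p_{Borealis} = 125.75.
Then p_{Alta} = 265/3 + (1/3)·125.75 = 130.25.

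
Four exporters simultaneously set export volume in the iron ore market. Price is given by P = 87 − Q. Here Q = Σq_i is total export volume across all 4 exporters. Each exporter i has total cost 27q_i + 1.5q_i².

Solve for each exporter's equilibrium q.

A representative exporter's profit is π_i = q_i(87 − Q) − 27q_i − 1.5q_i², with Q = q_i + Σ_{j≠i} q_j.
First-order condition: 60 − 5q_i − Σ_{j≠i} q_j = 0.
In a symmetric equilibrium every exporter chooses the same q, so Σ_{j≠i} q_j = 3q. The condition becomes 60 − 8q = 0, giving q = 60/8 = 7.5.

7.5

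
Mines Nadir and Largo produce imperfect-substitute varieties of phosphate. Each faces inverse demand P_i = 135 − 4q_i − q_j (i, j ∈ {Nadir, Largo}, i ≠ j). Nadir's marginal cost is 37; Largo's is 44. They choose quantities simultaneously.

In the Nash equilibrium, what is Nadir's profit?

Mine Nadir's profit: π = q_{Nadir}(135 − 4q_{Nadir} − q_{Largo}) − 37q_{Nadir}.
∂π/∂q_{Nadir} = 98 − 8q_{Nadir} − q_{Largo} = 0 ⇒ q_{Nadir} = 12.25 − 0.125q_{Largo}.
Similarly q_{Largo} = 11.375 − 0.125q_{Nadir}.
Solving the two reaction functions simultaneously: (1 − (−0.125)(−0.125))q_{Nadir} = 12.25 − 0.125·11.375, so (63/64)q_{Nadir} = 693/64 and q_{Nadir} = 11.
Then q_{Largo} = 11.375 − 0.125·11 = 10.
P_{Nadir} = 135 − 4·11 − 10 = 81.
Profit = (81 − 37)·11 = 484.

484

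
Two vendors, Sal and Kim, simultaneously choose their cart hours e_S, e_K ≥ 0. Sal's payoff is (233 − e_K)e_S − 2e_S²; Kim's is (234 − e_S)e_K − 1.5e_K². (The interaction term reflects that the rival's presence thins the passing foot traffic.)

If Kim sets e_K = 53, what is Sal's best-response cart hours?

Expanding Sal's payoff: 233e_S − e_Ke_S − 2e_S².
∂π/∂e_S = 233 − e_K − 4e_S = 0, so e_S = 58.25 − 0.25e_K.
At e_K = 53: e_S = 58.25 − 0.25·53 = 45.

45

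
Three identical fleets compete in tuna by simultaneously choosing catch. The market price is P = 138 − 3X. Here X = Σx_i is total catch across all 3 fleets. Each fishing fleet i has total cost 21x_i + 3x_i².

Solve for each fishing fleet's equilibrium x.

A representative fishing fleet's profit is π_i = x_i(138 − 3X) − 21x_i − 3x_i², with X = x_i + Σ_{j≠i} x_j.
First-order condition: 117 − 12x_i − 3Σ_{j≠i} x_j = 0.
Imposing symmetry (x_j = x for all j) turns Σ_{j≠i} x_j into 2x, so 117 = 18x and x = 6.5.

6.5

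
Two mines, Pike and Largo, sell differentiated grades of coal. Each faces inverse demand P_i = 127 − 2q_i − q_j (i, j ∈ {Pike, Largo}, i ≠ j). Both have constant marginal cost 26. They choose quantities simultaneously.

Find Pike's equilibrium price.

66.4

Mine Pike's profit: π = q_{Pike}(127 − 2q_{Pike} − q_{Largo}) − 26q_{Pike}.
∂π/∂q_{Pike} = 101 − 4q_{Pike} − q_{Largo} = 0 ⇒ q_{Pike} = 25.25 − 0.25q_{Largo}.
Setting q_{Pike} = q_{Largo} in the reaction function: q_{Pike} = 25.25 − 0.25q_{Pike}, so q_{Pike} = 25.25 / 1.25 = 20.2.
P_{Pike} = 127 − 2·20.2 − 20.2 = 66.4.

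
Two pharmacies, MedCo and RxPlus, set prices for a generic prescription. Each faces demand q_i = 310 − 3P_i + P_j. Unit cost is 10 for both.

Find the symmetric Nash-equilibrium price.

MedCo's profit: π = (P_{MedCo} − 10)(310 − 3P_{MedCo} + P_{RxPlus}).
∂π/∂P_{MedCo} = 340 − 6P_{MedCo} + P_{RxPlus} = 0 ⇒ P_{MedCo} = 170/3 + (1/6)P_{RxPlus}.
Setting P_{MedCo} = P_{RxPlus} in the reaction function: P_{MedCo} = 170/3 + (1/6)P_{MedCo}, so P_{MedCo} = (170/3) / (5/6) = 68.

68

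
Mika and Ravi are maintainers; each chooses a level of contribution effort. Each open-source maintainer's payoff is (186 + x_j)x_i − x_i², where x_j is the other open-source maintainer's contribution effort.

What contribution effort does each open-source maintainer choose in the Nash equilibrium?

186

Mika's payoff is (186 + x_R)x_M − x_M².
∂π/∂x_M = 186 + x_R − 2x_M = 0, so x_M = 93 + 0.5x_R.
Setting x_M = x_R in the reaction function: x_M = 93 + 0.5x_M, so x_M = 93 / 0.5 = 186.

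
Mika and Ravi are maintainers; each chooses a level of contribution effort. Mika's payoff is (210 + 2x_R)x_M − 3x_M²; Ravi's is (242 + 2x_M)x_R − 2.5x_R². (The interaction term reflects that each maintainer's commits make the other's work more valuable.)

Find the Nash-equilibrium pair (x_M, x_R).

Expanding Mika's payoff: 210x_M + 2x_Rx_M − 3x_M².
∂π/∂x_M = 210 + 2x_R − 6x_M = 0, so x_M = 35 + (1/3)x_R.
Likewise for Ravi: x_R = 48.4 + 0.4x_M.
Plugging x_R into Mika's best response: x_M = 35 + (1/3)(48.4 + 0.4x_M) ⇒ (13/15)x_M = 767/15, so x_M = 59.
Then x_R = 48.4 + 0.4·59 = 72.

59, 72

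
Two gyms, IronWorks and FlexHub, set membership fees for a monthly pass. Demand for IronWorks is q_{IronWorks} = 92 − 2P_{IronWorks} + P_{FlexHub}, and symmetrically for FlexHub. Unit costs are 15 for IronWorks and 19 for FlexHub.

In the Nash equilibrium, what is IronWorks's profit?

1372.88

IronWorks's profit: π = (P_{IronWorks} − 15)(92 − 2P_{IronWorks} + P_{FlexHub}).
∂π/∂P_{IronWorks} = 122 − 4P_{IronWorks} + P_{FlexHub} = 0 ⇒ P_{IronWorks} = 30.5 + 0.25P_{FlexHub}.
Similarly P_{FlexHub} = 32.5 + 0.25P_{IronWorks}.
Solving the two reaction functions simultaneously: (1 − (0.25)(0.25))P_{IronWorks} = 30.5 + 0.25·32.5, so 0.9375P_{IronWorks} = 38.625 and P_{IronWorks} = 41.2.
Then P_{FlexHub} = 32.5 + 0.25·41.2 = 42.8.
q_{IronWorks} = 92 − 2·41.2 + 42.8 = 52.4.
Profit = (41.2 − 15)·52.4 = 1372.88.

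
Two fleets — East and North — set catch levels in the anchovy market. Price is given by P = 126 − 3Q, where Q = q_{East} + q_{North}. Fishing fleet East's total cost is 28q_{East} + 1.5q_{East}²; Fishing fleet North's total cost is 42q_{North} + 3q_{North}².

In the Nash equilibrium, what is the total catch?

14

Fishing fleet East's profit: π = q_{East}(126 − 3(q_{East} + q_{North})) − 28q_{East} − 1.5q_{East}².
∂π/∂q_{East} = 98 − 9q_{East} − 3q_{North} = 0, so q_{East} = 98/9 − (1/3)q_{North}.
For North: ∂π/∂q_{North} = 84 − 12q_{North} − 3q_{East} = 0 ⇒ q_{North} = 7 − 0.25q_{East}.
Solving the two reaction functions simultaneously: (1 − (−1/3)(−0.25))q_{East} = 98/9 − (1/3)·7, so (11/12)q_{East} = 77/9 and q_{East} = 28/3.
Then q_{North} = 7 − 0.25·(28/3) = 14/3.
Total catch: 28/3 + 14/3 = 14.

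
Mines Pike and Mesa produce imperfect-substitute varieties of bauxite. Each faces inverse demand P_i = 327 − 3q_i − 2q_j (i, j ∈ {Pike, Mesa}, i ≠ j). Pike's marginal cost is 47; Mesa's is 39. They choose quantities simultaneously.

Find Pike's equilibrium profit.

3570.75

Mine Pike's profit: π = q_{Pike}(327 − 3q_{Pike} − 2q_{Mesa}) − 47q_{Pike}.
∂π/∂q_{Pike} = 280 − 6q_{Pike} − 2q_{Mesa} = 0 ⇒ q_{Pike} = 140/3 − (1/3)q_{Mesa}.
Similarly q_{Mesa} = 48 − (1/3)q_{Pike}.
Substituting the second reaction function into the first: q_{Pike} = 140/3 − (1/3)(48 − (1/3)q_{Pike}), which gives (8/9)q_{Pike} = 92/3 ⇒ q_{Pike} = 34.5.
Then q_{Mesa} = 48 − (1/3)·34.5 = 36.5.
P_{Pike} = 327 − 3·34.5 − 2·36.5 = 150.5.
Profit = (150.5 − 47)·34.5 = 3570.75.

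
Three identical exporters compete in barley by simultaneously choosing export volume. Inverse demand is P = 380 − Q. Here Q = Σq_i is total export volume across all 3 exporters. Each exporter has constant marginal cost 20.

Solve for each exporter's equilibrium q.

A representative exporter's profit is π_i = q_i(380 − Q) − 20q_i, with Q = q_i + Σ_{j≠i} q_j.
First-order condition: 360 − 2q_i − Σ_{j≠i} q_j = 0.
With identical exporters, set every q_j = q: then 360 − 2q − 2q = 0, i.e. q = 360/4 = 90.

90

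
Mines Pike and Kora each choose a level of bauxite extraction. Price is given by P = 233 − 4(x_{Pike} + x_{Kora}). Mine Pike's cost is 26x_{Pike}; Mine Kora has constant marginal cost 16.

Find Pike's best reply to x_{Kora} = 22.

Mine Pike's profit: π = x_{Pike}(233 − 4(x_{Pike} + x_{Kora})) − 26x_{Pike}.
∂π/∂x_{Pike} = 207 − 8x_{Pike} − 4x_{Kora} = 0, so x_{Pike} = 25.875 − 0.5x_{Kora}.
At x_{Kora} = 22: x_{Pike} = 25.875 − 0.5·22 = 14.875.

14.875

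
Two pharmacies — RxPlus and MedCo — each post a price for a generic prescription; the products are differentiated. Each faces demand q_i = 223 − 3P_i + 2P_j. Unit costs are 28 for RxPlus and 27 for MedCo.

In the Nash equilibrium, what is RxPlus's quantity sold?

145.6875

RxPlus's profit: π = (P_{RxPlus} − 28)(223 − 3P_{RxPlus} + 2P_{MedCo}).
∂π/∂P_{RxPlus} = 307 − 6P_{RxPlus} + 2P_{MedCo} = 0 ⇒ P_{RxPlus} = 307/6 + (1/3)P_{MedCo}.
Similarly P_{MedCo} = 152/3 + (1/3)P_{RxPlus}.
Substituting the second reaction function into the first: P_{RxPlus} = 307/6 + (1/3)(152/3 + (1/3)P_{RxPlus}), which gives (8/9)P_{RxPlus} = 1225/18 ⇒ P_{RxPlus} = 76.5625.
Then P_{MedCo} = 152/3 + (1/3)·76.5625 = 76.1875.
q_{RxPlus} = 223 − 3·76.5625 + 2·76.1875 = 145.6875.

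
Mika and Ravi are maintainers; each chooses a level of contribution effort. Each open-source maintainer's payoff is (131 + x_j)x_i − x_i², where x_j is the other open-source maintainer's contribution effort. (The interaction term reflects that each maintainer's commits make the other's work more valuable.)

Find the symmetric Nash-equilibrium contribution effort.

131

Mika's payoff is (131 + x_R)x_M − x_M².
∂π/∂x_M = 131 + x_R − 2x_M = 0, so x_M = 65.5 + 0.5x_R.
Setting x_M = x_R in the reaction function: x_M = 65.5 + 0.5x_M, so x_M = 65.5 / 0.5 = 131.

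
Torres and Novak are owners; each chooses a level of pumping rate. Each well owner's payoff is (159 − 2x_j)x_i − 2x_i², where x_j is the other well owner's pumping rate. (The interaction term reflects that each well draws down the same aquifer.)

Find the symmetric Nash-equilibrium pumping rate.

26.5

Torres's payoff is (159 − 2x_N)x_T − 2x_T².
∂π/∂x_T = 159 − 2x_N − 4x_T = 0, so x_T = 39.75 − 0.5x_N.
The game is symmetric, so in equilibrium x_N = x_T: the reaction function gives 1.5x_T = 39.75, hence x_T = 26.5.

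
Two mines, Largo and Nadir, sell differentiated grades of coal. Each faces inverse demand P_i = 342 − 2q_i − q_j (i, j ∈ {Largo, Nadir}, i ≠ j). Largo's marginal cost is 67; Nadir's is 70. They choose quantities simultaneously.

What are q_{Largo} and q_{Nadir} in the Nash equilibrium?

55.2, 54.2

Mine Largo's profit: π = q_{Largo}(342 − 2q_{Largo} − q_{Nadir}) − 67q_{Largo}.
∂π/∂q_{Largo} = 275 − 4q_{Largo} − q_{Nadir} = 0 ⇒ q_{Largo} = 68.75 − 0.25q_{Nadir}.
Similarly q_{Nadir} = 68 − 0.25q_{Largo}.
Solving the two reaction functions simultaneously: (1 − (−0.25)(−0.25))q_{Largo} = 68.75 − 0.25·68, so 0.9375q_{Largo} = 51.75 and q_{Largo} = 55.2.
Then q_{Nadir} = 68 − 0.25·55.2 = 54.2.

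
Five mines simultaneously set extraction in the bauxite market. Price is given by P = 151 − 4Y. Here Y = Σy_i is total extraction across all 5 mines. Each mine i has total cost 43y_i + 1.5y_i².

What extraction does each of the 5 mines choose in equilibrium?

4

A representative mine's profit is π_i = y_i(151 − 4Y) − 43y_i − 1.5y_i², with Y = y_i + Σ_{j≠i} y_j.
First-order condition: 108 − 11y_i − 4Σ_{j≠i} y_j = 0.
In a symmetric equilibrium every mine chooses the same y, so Σ_{j≠i} y_j = 4y. The condition becomes 108 − 27y = 0, giving y = 108/27 = 4.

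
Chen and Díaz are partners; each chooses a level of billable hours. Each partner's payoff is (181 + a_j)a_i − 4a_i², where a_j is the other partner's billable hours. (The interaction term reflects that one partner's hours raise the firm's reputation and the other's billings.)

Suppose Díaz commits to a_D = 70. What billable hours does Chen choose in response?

31.375

Chen's payoff is (181 + a_D)a_C − 4a_C².
∂π/∂a_C = 181 + a_D − 8a_C = 0, so a_C = 22.625 + 0.125a_D.
At a_D = 70: a_C = 22.625 + 0.125·70 = 31.375.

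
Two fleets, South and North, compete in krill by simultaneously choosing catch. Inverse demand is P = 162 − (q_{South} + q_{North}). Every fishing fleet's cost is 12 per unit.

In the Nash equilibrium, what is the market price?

Fishing fleet South's profit: π = q_{South}(162 − (q_{South} + q_{North})) − 12q_{South}.
∂π/∂q_{South} = 150 − 2q_{South} − q_{North} = 0, so q_{South} = 75 − 0.5q_{North}.
Setting q_{South} = q_{North} in the reaction function: q_{South} = 75 − 0.5q_{South}, so q_{South} = 75 / 1.5 = 50.
Equilibrium price: P = 162 − 100 = 62.

62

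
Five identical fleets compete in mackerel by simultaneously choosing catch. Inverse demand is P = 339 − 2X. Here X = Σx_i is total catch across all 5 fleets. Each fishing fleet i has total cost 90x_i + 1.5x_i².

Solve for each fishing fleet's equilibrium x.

16.6

A representative fishing fleet's profit is π_i = x_i(339 − 2X) − 90x_i − 1.5x_i², with X = x_i + Σ_{j≠i} x_j.
First-order condition: 249 − 7x_i − 2Σ_{j≠i} x_j = 0.
In a symmetric equilibrium every fishing fleet chooses the same x, so Σ_{j≠i} x_j = 4x. The condition becomes 249 − 15x = 0, giving x = 249/15 = 16.6.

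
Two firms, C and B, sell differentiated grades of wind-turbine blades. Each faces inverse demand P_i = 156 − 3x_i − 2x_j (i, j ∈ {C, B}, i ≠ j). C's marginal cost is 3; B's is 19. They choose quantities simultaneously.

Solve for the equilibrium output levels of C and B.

20.125, 16.125

Firm C's profit: π = x_C(156 − 3x_C − 2x_B) − 3x_C.
∂π/∂x_C = 153 − 6x_C − 2x_B = 0 ⇒ x_C = 25.5 − (1/3)x_B.
Similarly x_B = 137/6 − (1/3)x_C.
Substituting the second reaction function into the first: x_C = 25.5 − (1/3)(137/6 − (1/3)x_C), which gives (8/9)x_C = 161/9 ⇒ x_C = 20.125.
Then x_B = 137/6 − (1/3)·20.125 = 16.125.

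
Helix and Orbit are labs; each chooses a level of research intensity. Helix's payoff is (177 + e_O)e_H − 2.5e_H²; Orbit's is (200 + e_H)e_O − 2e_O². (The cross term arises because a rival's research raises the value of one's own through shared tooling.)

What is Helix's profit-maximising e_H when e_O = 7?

36.8

Expanding Helix's payoff: 177e_H + e_Oe_H − 2.5e_H².
∂π/∂e_H = 177 + e_O − 5e_H = 0, so e_H = 35.4 + 0.2e_O.
At e_O = 7: e_H = 35.4 + 0.2·7 = 36.8.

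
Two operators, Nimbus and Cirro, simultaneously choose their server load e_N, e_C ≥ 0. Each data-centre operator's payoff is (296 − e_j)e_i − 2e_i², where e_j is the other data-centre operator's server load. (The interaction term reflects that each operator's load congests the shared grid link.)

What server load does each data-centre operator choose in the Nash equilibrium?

59.2

Nimbus's payoff is (296 − e_C)e_N − 2e_N².
∂π/∂e_N = 296 − e_C − 4e_N = 0, so e_N = 74 − 0.25e_C.
Setting e_N = e_C in the reaction function: e_N = 74 − 0.25e_N, so e_N = 74 / 1.25 = 59.2.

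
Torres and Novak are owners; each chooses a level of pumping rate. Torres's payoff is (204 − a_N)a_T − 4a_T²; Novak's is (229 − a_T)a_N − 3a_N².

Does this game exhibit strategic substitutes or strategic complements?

strategic substitutes

Expanding Torres's payoff: 204a_T − a_Na_T − 4a_T².
∂π/∂a_T = 204 − a_N − 8a_T = 0, so a_T = 25.5 − 0.125a_N.
The best-response slope da_T/da_N = −0.125 < 0: the reaction function is downward-sloping, so the choices are strategic substitutes.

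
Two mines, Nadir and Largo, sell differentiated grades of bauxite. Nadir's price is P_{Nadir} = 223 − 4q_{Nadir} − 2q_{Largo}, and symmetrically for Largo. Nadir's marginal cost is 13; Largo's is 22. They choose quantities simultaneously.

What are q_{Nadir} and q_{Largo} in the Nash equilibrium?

Mine Nadir's profit: π = q_{Nadir}(223 − 4q_{Nadir} − 2q_{Largo}) − 13q_{Nadir}.
∂π/∂q_{Nadir} = 210 − 8q_{Nadir} − 2q_{Largo} = 0 ⇒ q_{Nadir} = 26.25 − 0.25q_{Largo}.
Similarly q_{Largo} = 25.125 − 0.25q_{Nadir}.
Solving the two reaction functions simultaneously: (1 − (−0.25)(−0.25))q_{Nadir} = 26.25 − 0.25·25.125, so 0.9375q_{Nadir} = 639/32 and q_{Nadir} = 21.3.
Then q_{Largo} = 25.125 − 0.25·21.3 = 19.8.

21.3, 19.8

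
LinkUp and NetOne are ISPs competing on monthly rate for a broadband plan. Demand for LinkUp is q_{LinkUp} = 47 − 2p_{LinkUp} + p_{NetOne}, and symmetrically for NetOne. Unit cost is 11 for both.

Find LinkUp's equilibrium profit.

288

LinkUp's profit: π = (p_{LinkUp} − 11)(47 − 2p_{LinkUp} + p_{NetOne}).
∂π/∂p_{LinkUp} = 69 − 4p_{LinkUp} + p_{NetOne} = 0 ⇒ p_{LinkUp} = 17.25 + 0.25p_{NetOne}.
Setting p_{LinkUp} = p_{NetOne} in the reaction function: p_{LinkUp} = 17.25 + 0.25p_{LinkUp}, so p_{LinkUp} = 17.25 / 0.75 = 23.
q_{LinkUp} = 47 − 2·23 + 23 = 24.
Profit = (23 − 11)·24 = 288.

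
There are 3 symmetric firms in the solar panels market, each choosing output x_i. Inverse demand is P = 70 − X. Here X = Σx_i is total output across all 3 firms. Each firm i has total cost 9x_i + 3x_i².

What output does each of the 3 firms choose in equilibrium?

A representative firm's profit is π_i = x_i(70 − X) − 9x_i − 3x_i², with X = x_i + Σ_{j≠i} x_j.
First-order condition: 61 − 8x_i − Σ_{j≠i} x_j = 0.
In a symmetric equilibrium every firm chooses the same x, so Σ_{j≠i} x_j = 2x. The condition becomes 61 − 10x = 0, giving x = 61/10 = 6.1.

6.1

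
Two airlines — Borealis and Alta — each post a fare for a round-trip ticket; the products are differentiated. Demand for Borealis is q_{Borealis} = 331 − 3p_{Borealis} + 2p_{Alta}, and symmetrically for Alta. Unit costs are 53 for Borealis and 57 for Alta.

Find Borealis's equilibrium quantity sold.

210.75

Borealis's profit: π = (p_{Borealis} − 53)(331 − 3p_{Borealis} + 2p_{Alta}).
∂π/∂p_{Borealis} = 490 − 6p_{Borealis} + 2p_{Alta} = 0 ⇒ p_{Borealis} = 245/3 + (1/3)p_{Alta}.
Similarly p_{Alta} = 251/3 + (1/3)p_{Borealis}.
Plugging p_{Alta} into Borealis's best response: p_{Borealis} = 245/3 + (1/3)(251/3 + (1/3)p_{Borealis}) ⇒ (8/9)p_{Borealis} = 986/9, so p_{Borealis} = 123.25.
Then p_{Alta} = 251/3 + (1/3)·123.25 = 124.75.
q_{Borealis} = 331 − 3·123.25 + 2·124.75 = 210.75.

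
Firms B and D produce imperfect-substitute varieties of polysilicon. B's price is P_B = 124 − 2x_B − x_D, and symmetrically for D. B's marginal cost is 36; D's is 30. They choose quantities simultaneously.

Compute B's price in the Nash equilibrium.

Firm B's profit: π = x_B(124 − 2x_B − x_D) − 36x_B.
∂π/∂x_B = 88 − 4x_B − x_D = 0 ⇒ x_B = 22 − 0.25x_D.
Similarly x_D = 23.5 − 0.25x_B.
Plugging x_D into B's best response: x_B = 22 − 0.25(23.5 − 0.25x_B) ⇒ 0.9375x_B = 16.125, so x_B = 17.2.
Then x_D = 23.5 − 0.25·17.2 = 19.2.
P_B = 124 − 2·17.2 − 19.2 = 70.4.

70.4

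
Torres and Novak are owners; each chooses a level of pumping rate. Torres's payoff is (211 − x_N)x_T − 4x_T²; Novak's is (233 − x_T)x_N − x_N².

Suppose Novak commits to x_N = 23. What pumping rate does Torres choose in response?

Expanding Torres's payoff: 211x_T − x_Nx_T − 4x_T².
∂π/∂x_T = 211 − x_N − 8x_T = 0, so x_T = 26.375 − 0.125x_N.
At x_N = 23: x_T = 26.375 − 0.125·23 = 23.5.

23.5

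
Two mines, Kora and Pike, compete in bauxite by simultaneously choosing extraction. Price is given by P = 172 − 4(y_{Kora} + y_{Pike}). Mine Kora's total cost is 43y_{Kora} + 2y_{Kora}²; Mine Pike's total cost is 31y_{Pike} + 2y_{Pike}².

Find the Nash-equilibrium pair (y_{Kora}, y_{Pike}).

7.6875, 9.1875

Mine Kora's profit: π = y_{Kora}(172 − 4(y_{Kora} + y_{Pike})) − 43y_{Kora} − 2y_{Kora}².
∂π/∂y_{Kora} = 129 − 12y_{Kora} − 4y_{Pike} = 0, so y_{Kora} = 10.75 − (1/3)y_{Pike}.
By the same steps for Pike: y_{Pike} = 11.75 − (1/3)y_{Kora}.
Solving the two reaction functions simultaneously: (1 − (−1/3)(−1/3))y_{Kora} = 10.75 − (1/3)·11.75, so (8/9)y_{Kora} = 41/6 and y_{Kora} = 7.6875.
Then y_{Pike} = 11.75 − (1/3)·7.6875 = 9.1875.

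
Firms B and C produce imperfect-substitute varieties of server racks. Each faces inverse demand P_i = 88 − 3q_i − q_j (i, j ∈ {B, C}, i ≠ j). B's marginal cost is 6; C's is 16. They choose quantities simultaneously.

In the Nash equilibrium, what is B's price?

42

Firm B's profit: π = q_B(88 − 3q_B − q_C) − 6q_B.
∂π/∂q_B = 82 − 6q_B − q_C = 0 ⇒ q_B = 41/3 − (1/6)q_C.
Similarly q_C = 12 − (1/6)q_B.
Substituting the second reaction function into the first: q_B = 41/3 − (1/6)(12 − (1/6)q_B), which gives (35/36)q_B = 35/3 ⇒ q_B = 12.
Then q_C = 12 − (1/6)·12 = 10.
P_B = 88 − 3·12 − 10 = 42.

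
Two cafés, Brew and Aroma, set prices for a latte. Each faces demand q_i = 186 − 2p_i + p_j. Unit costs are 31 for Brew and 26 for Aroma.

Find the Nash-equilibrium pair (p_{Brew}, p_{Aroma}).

Brew's profit: π = (p_{Brew} − 31)(186 − 2p_{Brew} + p_{Aroma}).
∂π/∂p_{Brew} = 248 − 4p_{Brew} + p_{Aroma} = 0 ⇒ p_{Brew} = 62 + 0.25p_{Aroma}.
Similarly p_{Aroma} = 59.5 + 0.25p_{Brew}.
Plugging p_{Aroma} into Brew's best response: p_{Brew} = 62 + 0.25(59.5 + 0.25p_{Brew}) ⇒ 0.9375p_{Brew} = 76.875, so p_{Brew} = 82.
Then p_{Aroma} = 59.5 + 0.25·82 = 80.

82, 80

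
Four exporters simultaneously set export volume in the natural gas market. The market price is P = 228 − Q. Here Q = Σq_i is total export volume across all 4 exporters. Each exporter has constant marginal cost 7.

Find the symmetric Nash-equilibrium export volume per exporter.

44.2

A representative exporter's profit is π_i = q_i(228 − Q) − 7q_i, with Q = q_i + Σ_{j≠i} q_j.
First-order condition: 221 − 2q_i − Σ_{j≠i} q_j = 0.
Imposing symmetry (q_j = q for all j) turns Σ_{j≠i} q_j into 3q, so 221 = 5q and q = 44.2.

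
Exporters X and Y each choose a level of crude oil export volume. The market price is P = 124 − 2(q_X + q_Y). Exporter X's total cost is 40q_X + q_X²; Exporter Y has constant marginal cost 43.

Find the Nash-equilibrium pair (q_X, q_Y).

8.7, 15.9

Exporter X's profit: π = q_X(124 − 2(q_X + q_Y)) − 40q_X − q_X².
∂π/∂q_X = 84 − 6q_X − 2q_Y = 0, so q_X = 14 − (1/3)q_Y.
For Y: ∂π/∂q_Y = 81 − 4q_Y − 2q_X = 0 ⇒ q_Y = 20.25 − 0.5q_X.
Plugging q_Y into X's best response: q_X = 14 − (1/3)(20.25 − 0.5q_X) ⇒ (5/6)q_X = 7.25, so q_X = 8.7.
Then q_Y = 20.25 − 0.5·8.7 = 15.9.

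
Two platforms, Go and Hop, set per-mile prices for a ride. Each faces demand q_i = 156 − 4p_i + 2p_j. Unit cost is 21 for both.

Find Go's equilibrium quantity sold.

Go's profit: π = (p_{Go} − 21)(156 − 4p_{Go} + 2p_{Hop}).
∂π/∂p_{Go} = 240 − 8p_{Go} + 2p_{Hop} = 0 ⇒ p_{Go} = 30 + 0.25p_{Hop}.
Setting p_{Go} = p_{Hop} in the reaction function: p_{Go} = 30 + 0.25p_{Go}, so p_{Go} = 30 / 0.75 = 40.
q_{Go} = 156 − 4·40 + 2·40 = 76.

76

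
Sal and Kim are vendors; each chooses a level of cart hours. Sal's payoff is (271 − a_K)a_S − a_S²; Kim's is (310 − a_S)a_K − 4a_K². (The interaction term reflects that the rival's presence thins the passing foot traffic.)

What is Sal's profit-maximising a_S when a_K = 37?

117

Expanding Sal's payoff: 271a_S − a_Ka_S − a_S².
∂π/∂a_S = 271 − a_K − 2a_S = 0, so a_S = 135.5 − 0.5a_K.
At a_K = 37: a_S = 135.5 − 0.5·37 = 117.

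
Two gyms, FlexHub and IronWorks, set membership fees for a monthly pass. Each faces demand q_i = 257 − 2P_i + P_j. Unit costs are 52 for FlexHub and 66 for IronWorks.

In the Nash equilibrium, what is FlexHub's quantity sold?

FlexHub's profit: π = (P_{FlexHub} − 52)(257 − 2P_{FlexHub} + P_{IronWorks}).
∂π/∂P_{FlexHub} = 361 − 4P_{FlexHub} + P_{IronWorks} = 0 ⇒ P_{FlexHub} = 90.25 + 0.25P_{IronWorks}.
Similarly P_{IronWorks} = 97.25 + 0.25P_{FlexHub}.
Solving the two reaction functions simultaneously: (1 − (0.25)(0.25))P_{FlexHub} = 90.25 + 0.25·97.25, so 0.9375P_{FlexHub} = 114.5625 and P_{FlexHub} = 122.2.
Then P_{IronWorks} = 97.25 + 0.25·122.2 = 127.8.
q_{FlexHub} = 257 − 2·122.2 + 127.8 = 140.4.

140.4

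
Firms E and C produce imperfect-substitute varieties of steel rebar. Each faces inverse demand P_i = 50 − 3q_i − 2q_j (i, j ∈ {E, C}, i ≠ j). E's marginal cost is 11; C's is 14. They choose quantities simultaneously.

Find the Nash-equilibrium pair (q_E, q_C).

Firm E's profit: π = q_E(50 − 3q_E − 2q_C) − 11q_E.
∂π/∂q_E = 39 − 6q_E − 2q_C = 0 ⇒ q_E = 6.5 − (1/3)q_C.
Similarly q_C = 6 − (1/3)q_E.
Plugging q_C into E's best response: q_E = 6.5 − (1/3)(6 − (1/3)q_E) ⇒ (8/9)q_E = 4.5, so q_E = 5.0625.
Then q_C = 6 − (1/3)·5.0625 = 4.3125.

5.0625, 4.3125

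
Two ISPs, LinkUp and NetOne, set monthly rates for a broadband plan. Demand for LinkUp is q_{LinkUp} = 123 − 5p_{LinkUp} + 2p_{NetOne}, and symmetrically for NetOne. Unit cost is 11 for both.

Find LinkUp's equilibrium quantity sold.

56.25

LinkUp's profit: π = (p_{LinkUp} − 11)(123 − 5p_{LinkUp} + 2p_{NetOne}).
∂π/∂p_{LinkUp} = 178 − 10p_{LinkUp} + 2p_{NetOne} = 0 ⇒ p_{LinkUp} = 17.8 + 0.2p_{NetOne}.
By symmetry p_{NetOne} = p_{LinkUp}; substituting into the reaction function, 0.8p_{LinkUp} = 17.8 and p_{LinkUp} = 22.25.
q_{LinkUp} = 123 − 5·22.25 + 2·22.25 = 56.25.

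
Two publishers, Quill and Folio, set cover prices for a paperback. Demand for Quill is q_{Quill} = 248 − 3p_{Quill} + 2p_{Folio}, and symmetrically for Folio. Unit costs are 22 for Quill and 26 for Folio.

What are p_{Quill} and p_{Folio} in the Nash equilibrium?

Quill's profit: π = (p_{Quill} − 22)(248 − 3p_{Quill} + 2p_{Folio}).
∂π/∂p_{Quill} = 314 − 6p_{Quill} + 2p_{Folio} = 0 ⇒ p_{Quill} = 157/3 + (1/3)p_{Folio}.
Similarly p_{Folio} = 163/3 + (1/3)p_{Quill}.
Plugging p_{Folio} into Quill's best response: p_{Quill} = 157/3 + (1/3)(163/3 + (1/3)p_{Quill}) ⇒ (8/9)p_{Quill} = 634/9, so p_{Quill} = 79.25.
Then p_{Folio} = 163/3 + (1/3)·79.25 = 80.75.

79.25, 80.75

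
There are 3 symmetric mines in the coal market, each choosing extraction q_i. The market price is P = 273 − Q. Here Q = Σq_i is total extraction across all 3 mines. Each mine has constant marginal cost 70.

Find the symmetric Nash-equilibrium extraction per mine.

A representative mine's profit is π_i = q_i(273 − Q) − 70q_i, with Q = q_i + Σ_{j≠i} q_j.
First-order condition: 203 − 2q_i − Σ_{j≠i} q_j = 0.
In a symmetric equilibrium every mine chooses the same q, so Σ_{j≠i} q_j = 2q. The condition becomes 203 − 4q = 0, giving q = 203/4 = 50.75.

50.75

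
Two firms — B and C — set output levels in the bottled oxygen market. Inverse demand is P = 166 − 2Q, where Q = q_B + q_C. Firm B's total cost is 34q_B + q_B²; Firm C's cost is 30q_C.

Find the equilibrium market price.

Firm B's profit: π = q_B(166 − 2(q_B + q_C)) − 34q_B − q_B².
∂π/∂q_B = 132 − 6q_B − 2q_C = 0, so q_B = 22 − (1/3)q_C.
For C: ∂π/∂q_C = 136 − 4q_C − 2q_B = 0 ⇒ q_C = 34 − 0.5q_B.
Solving the two reaction functions simultaneously: (1 − (−1/3)(−0.5))q_B = 22 − (1/3)·34, so (5/6)q_B = 32/3 and q_B = 12.8.
Then q_C = 34 − 0.5·12.8 = 27.6.
Equilibrium price: P = 166 − 2·40.4 = 85.2.

85.2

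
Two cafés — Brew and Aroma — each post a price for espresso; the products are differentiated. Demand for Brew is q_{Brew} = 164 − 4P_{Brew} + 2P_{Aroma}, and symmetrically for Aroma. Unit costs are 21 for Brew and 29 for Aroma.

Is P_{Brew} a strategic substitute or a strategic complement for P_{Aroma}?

Brew's profit: π = (P_{Brew} − 21)(164 − 4P_{Brew} + 2P_{Aroma}).
∂π/∂P_{Brew} = 248 − 8P_{Brew} + 2P_{Aroma} = 0 ⇒ P_{Brew} = 31 + 0.25P_{Aroma}.
The best-response slope dP_{Brew}/dP_{Aroma} = 0.25 > 0: the reaction function is upward-sloping, so the choices are strategic complements.

strategic complements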